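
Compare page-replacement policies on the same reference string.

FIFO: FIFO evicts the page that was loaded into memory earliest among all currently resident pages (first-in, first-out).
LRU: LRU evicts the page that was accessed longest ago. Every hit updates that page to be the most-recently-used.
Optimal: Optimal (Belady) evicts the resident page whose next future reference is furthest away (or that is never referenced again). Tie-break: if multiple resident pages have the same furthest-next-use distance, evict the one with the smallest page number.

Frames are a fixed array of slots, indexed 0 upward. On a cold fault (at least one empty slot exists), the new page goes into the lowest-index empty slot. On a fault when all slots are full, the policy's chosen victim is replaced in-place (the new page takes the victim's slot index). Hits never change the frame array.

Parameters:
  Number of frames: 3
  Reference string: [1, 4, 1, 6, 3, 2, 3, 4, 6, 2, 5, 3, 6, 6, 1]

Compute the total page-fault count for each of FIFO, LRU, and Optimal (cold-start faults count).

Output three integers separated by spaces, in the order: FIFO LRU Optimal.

--- FIFO ---
  step 0: ref 1 -> FAULT, frames=[1,-,-] (faults so far: 1)
  step 1: ref 4 -> FAULT, frames=[1,4,-] (faults so far: 2)
  step 2: ref 1 -> HIT, frames=[1,4,-] (faults so far: 2)
  step 3: ref 6 -> FAULT, frames=[1,4,6] (faults so far: 3)
  step 4: ref 3 -> FAULT, evict 1, frames=[3,4,6] (faults so far: 4)
  step 5: ref 2 -> FAULT, evict 4, frames=[3,2,6] (faults so far: 5)
  step 6: ref 3 -> HIT, frames=[3,2,6] (faults so far: 5)
  step 7: ref 4 -> FAULT, evict 6, frames=[3,2,4] (faults so far: 6)
  step 8: ref 6 -> FAULT, evict 3, frames=[6,2,4] (faults so far: 7)
  step 9: ref 2 -> HIT, frames=[6,2,4] (faults so far: 7)
  step 10: ref 5 -> FAULT, evict 2, frames=[6,5,4] (faults so far: 8)
  step 11: ref 3 -> FAULT, evict 4, frames=[6,5,3] (faults so far: 9)
  step 12: ref 6 -> HIT, frames=[6,5,3] (faults so far: 9)
  step 13: ref 6 -> HIT, frames=[6,5,3] (faults so far: 9)
  step 14: ref 1 -> FAULT, evict 6, frames=[1,5,3] (faults so far: 10)
  FIFO total faults: 10
--- LRU ---
  step 0: ref 1 -> FAULT, frames=[1,-,-] (faults so far: 1)
  step 1: ref 4 -> FAULT, frames=[1,4,-] (faults so far: 2)
  step 2: ref 1 -> HIT, frames=[1,4,-] (faults so far: 2)
  step 3: ref 6 -> FAULT, frames=[1,4,6] (faults so far: 3)
  step 4: ref 3 -> FAULT, evict 4, frames=[1,3,6] (faults so far: 4)
  step 5: ref 2 -> FAULT, evict 1, frames=[2,3,6] (faults so far: 5)
  step 6: ref 3 -> HIT, frames=[2,3,6] (faults so far: 5)
  step 7: ref 4 -> FAULT, evict 6, frames=[2,3,4] (faults so far: 6)
  step 8: ref 6 -> FAULT, evict 2, frames=[6,3,4] (faults so far: 7)
  step 9: ref 2 -> FAULT, evict 3, frames=[6,2,4] (faults so far: 8)
  step 10: ref 5 -> FAULT, evict 4, frames=[6,2,5] (faults so far: 9)
  step 11: ref 3 -> FAULT, evict 6, frames=[3,2,5] (faults so far: 10)
  step 12: ref 6 -> FAULT, evict 2, frames=[3,6,5] (faults so far: 11)
  step 13: ref 6 -> HIT, frames=[3,6,5] (faults so far: 11)
  step 14: ref 1 -> FAULT, evict 5, frames=[3,6,1] (faults so far: 12)
  LRU total faults: 12
--- Optimal ---
  step 0: ref 1 -> FAULT, frames=[1,-,-] (faults so far: 1)
  step 1: ref 4 -> FAULT, frames=[1,4,-] (faults so far: 2)
  step 2: ref 1 -> HIT, frames=[1,4,-] (faults so far: 2)
  step 3: ref 6 -> FAULT, frames=[1,4,6] (faults so far: 3)
  step 4: ref 3 -> FAULT, evict 1, frames=[3,4,6] (faults so far: 4)
  step 5: ref 2 -> FAULT, evict 6, frames=[3,4,2] (faults so far: 5)
  step 6: ref 3 -> HIT, frames=[3,4,2] (faults so far: 5)
  step 7: ref 4 -> HIT, frames=[3,4,2] (faults so far: 5)
  step 8: ref 6 -> FAULT, evict 4, frames=[3,6,2] (faults so far: 6)
  step 9: ref 2 -> HIT, frames=[3,6,2] (faults so far: 6)
  step 10: ref 5 -> FAULT, evict 2, frames=[3,6,5] (faults so far: 7)
  step 11: ref 3 -> HIT, frames=[3,6,5] (faults so far: 7)
  step 12: ref 6 -> HIT, frames=[3,6,5] (faults so far: 7)
  step 13: ref 6 -> HIT, frames=[3,6,5] (faults so far: 7)
  step 14: ref 1 -> FAULT, evict 3, frames=[1,6,5] (faults so far: 8)
  Optimal total faults: 8

Answer: 10 12 8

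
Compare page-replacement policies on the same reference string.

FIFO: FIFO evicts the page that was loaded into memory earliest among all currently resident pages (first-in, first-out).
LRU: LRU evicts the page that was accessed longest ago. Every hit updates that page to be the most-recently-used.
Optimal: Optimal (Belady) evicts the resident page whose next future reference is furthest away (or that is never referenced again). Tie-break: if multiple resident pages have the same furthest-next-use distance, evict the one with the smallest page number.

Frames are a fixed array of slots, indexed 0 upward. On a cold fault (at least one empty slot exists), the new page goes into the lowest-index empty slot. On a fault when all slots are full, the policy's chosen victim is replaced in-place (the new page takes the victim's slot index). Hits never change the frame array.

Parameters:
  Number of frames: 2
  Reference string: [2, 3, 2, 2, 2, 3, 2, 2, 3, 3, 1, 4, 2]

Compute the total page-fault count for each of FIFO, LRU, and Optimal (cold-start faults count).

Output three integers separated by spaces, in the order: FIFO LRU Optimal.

--- FIFO ---
  step 0: ref 2 -> FAULT, frames=[2,-] (faults so far: 1)
  step 1: ref 3 -> FAULT, frames=[2,3] (faults so far: 2)
  step 2: ref 2 -> HIT, frames=[2,3] (faults so far: 2)
  step 3: ref 2 -> HIT, frames=[2,3] (faults so far: 2)
  step 4: ref 2 -> HIT, frames=[2,3] (faults so far: 2)
  step 5: ref 3 -> HIT, frames=[2,3] (faults so far: 2)
  step 6: ref 2 -> HIT, frames=[2,3] (faults so far: 2)
  step 7: ref 2 -> HIT, frames=[2,3] (faults so far: 2)
  step 8: ref 3 -> HIT, frames=[2,3] (faults so far: 2)
  step 9: ref 3 -> HIT, frames=[2,3] (faults so far: 2)
  step 10: ref 1 -> FAULT, evict 2, frames=[1,3] (faults so far: 3)
  step 11: ref 4 -> FAULT, evict 3, frames=[1,4] (faults so far: 4)
  step 12: ref 2 -> FAULT, evict 1, frames=[2,4] (faults so far: 5)
  FIFO total faults: 5
--- LRU ---
  step 0: ref 2 -> FAULT, frames=[2,-] (faults so far: 1)
  step 1: ref 3 -> FAULT, frames=[2,3] (faults so far: 2)
  step 2: ref 2 -> HIT, frames=[2,3] (faults so far: 2)
  step 3: ref 2 -> HIT, frames=[2,3] (faults so far: 2)
  step 4: ref 2 -> HIT, frames=[2,3] (faults so far: 2)
  step 5: ref 3 -> HIT, frames=[2,3] (faults so far: 2)
  step 6: ref 2 -> HIT, frames=[2,3] (faults so far: 2)
  step 7: ref 2 -> HIT, frames=[2,3] (faults so far: 2)
  step 8: ref 3 -> HIT, frames=[2,3] (faults so far: 2)
  step 9: ref 3 -> HIT, frames=[2,3] (faults so far: 2)
  step 10: ref 1 -> FAULT, evict 2, frames=[1,3] (faults so far: 3)
  step 11: ref 4 -> FAULT, evict 3, frames=[1,4] (faults so far: 4)
  step 12: ref 2 -> FAULT, evict 1, frames=[2,4] (faults so far: 5)
  LRU total faults: 5
--- Optimal ---
  step 0: ref 2 -> FAULT, frames=[2,-] (faults so far: 1)
  step 1: ref 3 -> FAULT, frames=[2,3] (faults so far: 2)
  step 2: ref 2 -> HIT, frames=[2,3] (faults so far: 2)
  step 3: ref 2 -> HIT, frames=[2,3] (faults so far: 2)
  step 4: ref 2 -> HIT, frames=[2,3] (faults so far: 2)
  step 5: ref 3 -> HIT, frames=[2,3] (faults so far: 2)
  step 6: ref 2 -> HIT, frames=[2,3] (faults so far: 2)
  step 7: ref 2 -> HIT, frames=[2,3] (faults so far: 2)
  step 8: ref 3 -> HIT, frames=[2,3] (faults so far: 2)
  step 9: ref 3 -> HIT, frames=[2,3] (faults so far: 2)
  step 10: ref 1 -> FAULT, evict 3, frames=[2,1] (faults so far: 3)
  step 11: ref 4 -> FAULT, evict 1, frames=[2,4] (faults so far: 4)
  step 12: ref 2 -> HIT, frames=[2,4] (faults so far: 4)
  Optimal total faults: 4

Answer: 5 5 4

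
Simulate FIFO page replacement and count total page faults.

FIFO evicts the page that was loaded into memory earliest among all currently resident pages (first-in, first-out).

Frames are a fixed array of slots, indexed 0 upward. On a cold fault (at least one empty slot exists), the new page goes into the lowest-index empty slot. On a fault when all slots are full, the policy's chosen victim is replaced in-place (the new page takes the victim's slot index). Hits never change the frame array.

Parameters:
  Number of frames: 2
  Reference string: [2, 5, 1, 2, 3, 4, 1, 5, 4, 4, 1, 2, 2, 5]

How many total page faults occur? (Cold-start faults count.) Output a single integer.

Step 0: ref 2 → FAULT, frames=[2,-]
Step 1: ref 5 → FAULT, frames=[2,5]
Step 2: ref 1 → FAULT (evict 2), frames=[1,5]
Step 3: ref 2 → FAULT (evict 5), frames=[1,2]
Step 4: ref 3 → FAULT (evict 1), frames=[3,2]
Step 5: ref 4 → FAULT (evict 2), frames=[3,4]
Step 6: ref 1 → FAULT (evict 3), frames=[1,4]
Step 7: ref 5 → FAULT (evict 4), frames=[1,5]
Step 8: ref 4 → FAULT (evict 1), frames=[4,5]
Step 9: ref 4 → HIT, frames=[4,5]
Step 10: ref 1 → FAULT (evict 5), frames=[4,1]
Step 11: ref 2 → FAULT (evict 4), frames=[2,1]
Step 12: ref 2 → HIT, frames=[2,1]
Step 13: ref 5 → FAULT (evict 1), frames=[2,5]
Total faults: 12

Answer: 12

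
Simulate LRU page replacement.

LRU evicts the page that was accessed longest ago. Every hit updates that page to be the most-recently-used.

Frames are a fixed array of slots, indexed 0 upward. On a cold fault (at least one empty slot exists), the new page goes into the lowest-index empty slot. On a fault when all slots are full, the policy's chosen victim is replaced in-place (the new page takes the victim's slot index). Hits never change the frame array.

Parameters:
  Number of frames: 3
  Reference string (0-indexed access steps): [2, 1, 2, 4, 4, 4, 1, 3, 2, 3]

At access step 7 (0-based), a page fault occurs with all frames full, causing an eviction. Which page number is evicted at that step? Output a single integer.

Step 0: ref 2 -> FAULT, frames=[2,-,-]
Step 1: ref 1 -> FAULT, frames=[2,1,-]
Step 2: ref 2 -> HIT, frames=[2,1,-]
Step 3: ref 4 -> FAULT, frames=[2,1,4]
Step 4: ref 4 -> HIT, frames=[2,1,4]
Step 5: ref 4 -> HIT, frames=[2,1,4]
Step 6: ref 1 -> HIT, frames=[2,1,4]
Step 7: ref 3 -> FAULT, evict 2, frames=[3,1,4]
At step 7: evicted page 2

Answer: 2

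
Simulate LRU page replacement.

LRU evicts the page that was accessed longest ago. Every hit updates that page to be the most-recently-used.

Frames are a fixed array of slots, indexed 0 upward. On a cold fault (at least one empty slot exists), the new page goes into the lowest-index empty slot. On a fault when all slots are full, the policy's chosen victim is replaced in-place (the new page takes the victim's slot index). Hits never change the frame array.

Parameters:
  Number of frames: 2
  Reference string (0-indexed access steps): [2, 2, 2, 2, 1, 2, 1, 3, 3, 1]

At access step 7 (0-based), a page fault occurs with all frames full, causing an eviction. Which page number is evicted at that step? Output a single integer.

Answer: 2

Derivation:
Step 0: ref 2 -> FAULT, frames=[2,-]
Step 1: ref 2 -> HIT, frames=[2,-]
Step 2: ref 2 -> HIT, frames=[2,-]
Step 3: ref 2 -> HIT, frames=[2,-]
Step 4: ref 1 -> FAULT, frames=[2,1]
Step 5: ref 2 -> HIT, frames=[2,1]
Step 6: ref 1 -> HIT, frames=[2,1]
Step 7: ref 3 -> FAULT, evict 2, frames=[3,1]
At step 7: evicted page 2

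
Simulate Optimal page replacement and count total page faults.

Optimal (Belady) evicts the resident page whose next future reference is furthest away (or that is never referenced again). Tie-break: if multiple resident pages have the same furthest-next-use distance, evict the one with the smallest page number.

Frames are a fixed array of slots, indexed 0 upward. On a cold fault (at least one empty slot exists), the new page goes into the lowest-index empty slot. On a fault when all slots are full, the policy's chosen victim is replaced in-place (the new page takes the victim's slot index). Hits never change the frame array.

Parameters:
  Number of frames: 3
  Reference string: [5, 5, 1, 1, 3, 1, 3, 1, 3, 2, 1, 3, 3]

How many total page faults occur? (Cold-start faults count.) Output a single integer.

Step 0: ref 5 → FAULT, frames=[5,-,-]
Step 1: ref 5 → HIT, frames=[5,-,-]
Step 2: ref 1 → FAULT, frames=[5,1,-]
Step 3: ref 1 → HIT, frames=[5,1,-]
Step 4: ref 3 → FAULT, frames=[5,1,3]
Step 5: ref 1 → HIT, frames=[5,1,3]
Step 6: ref 3 → HIT, frames=[5,1,3]
Step 7: ref 1 → HIT, frames=[5,1,3]
Step 8: ref 3 → HIT, frames=[5,1,3]
Step 9: ref 2 → FAULT (evict 5), frames=[2,1,3]
Step 10: ref 1 → HIT, frames=[2,1,3]
Step 11: ref 3 → HIT, frames=[2,1,3]
Step 12: ref 3 → HIT, frames=[2,1,3]
Total faults: 4

Answer: 4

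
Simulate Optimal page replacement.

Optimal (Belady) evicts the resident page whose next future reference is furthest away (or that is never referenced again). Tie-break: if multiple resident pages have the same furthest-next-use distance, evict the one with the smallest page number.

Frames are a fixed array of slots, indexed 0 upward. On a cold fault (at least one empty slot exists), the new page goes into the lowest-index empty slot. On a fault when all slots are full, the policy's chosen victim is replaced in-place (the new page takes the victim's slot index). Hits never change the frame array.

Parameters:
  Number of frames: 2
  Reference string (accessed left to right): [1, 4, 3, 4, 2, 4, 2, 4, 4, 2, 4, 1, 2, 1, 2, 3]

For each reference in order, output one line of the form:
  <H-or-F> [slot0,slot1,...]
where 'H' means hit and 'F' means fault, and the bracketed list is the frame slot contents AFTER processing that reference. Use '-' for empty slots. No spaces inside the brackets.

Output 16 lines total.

F [1,-]
F [1,4]
F [3,4]
H [3,4]
F [2,4]
H [2,4]
H [2,4]
H [2,4]
H [2,4]
H [2,4]
H [2,4]
F [2,1]
H [2,1]
H [2,1]
H [2,1]
F [2,3]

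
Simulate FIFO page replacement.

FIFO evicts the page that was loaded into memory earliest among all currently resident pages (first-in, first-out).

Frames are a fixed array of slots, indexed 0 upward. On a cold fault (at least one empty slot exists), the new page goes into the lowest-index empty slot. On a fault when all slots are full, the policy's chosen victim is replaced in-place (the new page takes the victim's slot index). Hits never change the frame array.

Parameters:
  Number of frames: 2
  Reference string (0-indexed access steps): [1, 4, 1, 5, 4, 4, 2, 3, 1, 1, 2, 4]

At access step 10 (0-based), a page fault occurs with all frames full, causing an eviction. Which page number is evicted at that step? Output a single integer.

Step 0: ref 1 -> FAULT, frames=[1,-]
Step 1: ref 4 -> FAULT, frames=[1,4]
Step 2: ref 1 -> HIT, frames=[1,4]
Step 3: ref 5 -> FAULT, evict 1, frames=[5,4]
Step 4: ref 4 -> HIT, frames=[5,4]
Step 5: ref 4 -> HIT, frames=[5,4]
Step 6: ref 2 -> FAULT, evict 4, frames=[5,2]
Step 7: ref 3 -> FAULT, evict 5, frames=[3,2]
Step 8: ref 1 -> FAULT, evict 2, frames=[3,1]
Step 9: ref 1 -> HIT, frames=[3,1]
Step 10: ref 2 -> FAULT, evict 3, frames=[2,1]
At step 10: evicted page 3

Answer: 3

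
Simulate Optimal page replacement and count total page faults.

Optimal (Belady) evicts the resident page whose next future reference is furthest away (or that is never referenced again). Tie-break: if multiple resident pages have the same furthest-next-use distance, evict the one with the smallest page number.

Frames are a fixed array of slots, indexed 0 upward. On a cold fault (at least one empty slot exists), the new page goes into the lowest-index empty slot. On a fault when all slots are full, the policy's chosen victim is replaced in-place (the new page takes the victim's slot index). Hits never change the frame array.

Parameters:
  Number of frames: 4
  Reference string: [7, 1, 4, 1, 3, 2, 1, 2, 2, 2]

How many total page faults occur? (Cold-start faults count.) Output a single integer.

Step 0: ref 7 → FAULT, frames=[7,-,-,-]
Step 1: ref 1 → FAULT, frames=[7,1,-,-]
Step 2: ref 4 → FAULT, frames=[7,1,4,-]
Step 3: ref 1 → HIT, frames=[7,1,4,-]
Step 4: ref 3 → FAULT, frames=[7,1,4,3]
Step 5: ref 2 → FAULT (evict 3), frames=[7,1,4,2]
Step 6: ref 1 → HIT, frames=[7,1,4,2]
Step 7: ref 2 → HIT, frames=[7,1,4,2]
Step 8: ref 2 → HIT, frames=[7,1,4,2]
Step 9: ref 2 → HIT, frames=[7,1,4,2]
Total faults: 5

Answer: 5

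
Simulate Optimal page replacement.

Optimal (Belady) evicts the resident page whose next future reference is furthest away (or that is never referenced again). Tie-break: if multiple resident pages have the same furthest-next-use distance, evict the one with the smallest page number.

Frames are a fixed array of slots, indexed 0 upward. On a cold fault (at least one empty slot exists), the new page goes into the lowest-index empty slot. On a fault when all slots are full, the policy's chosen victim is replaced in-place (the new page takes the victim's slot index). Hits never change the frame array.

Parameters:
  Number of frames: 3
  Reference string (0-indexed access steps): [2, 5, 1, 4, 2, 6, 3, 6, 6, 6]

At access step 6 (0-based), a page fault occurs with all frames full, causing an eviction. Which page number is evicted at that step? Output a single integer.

Step 0: ref 2 -> FAULT, frames=[2,-,-]
Step 1: ref 5 -> FAULT, frames=[2,5,-]
Step 2: ref 1 -> FAULT, frames=[2,5,1]
Step 3: ref 4 -> FAULT, evict 1, frames=[2,5,4]
Step 4: ref 2 -> HIT, frames=[2,5,4]
Step 5: ref 6 -> FAULT, evict 2, frames=[6,5,4]
Step 6: ref 3 -> FAULT, evict 4, frames=[6,5,3]
At step 6: evicted page 4

Answer: 4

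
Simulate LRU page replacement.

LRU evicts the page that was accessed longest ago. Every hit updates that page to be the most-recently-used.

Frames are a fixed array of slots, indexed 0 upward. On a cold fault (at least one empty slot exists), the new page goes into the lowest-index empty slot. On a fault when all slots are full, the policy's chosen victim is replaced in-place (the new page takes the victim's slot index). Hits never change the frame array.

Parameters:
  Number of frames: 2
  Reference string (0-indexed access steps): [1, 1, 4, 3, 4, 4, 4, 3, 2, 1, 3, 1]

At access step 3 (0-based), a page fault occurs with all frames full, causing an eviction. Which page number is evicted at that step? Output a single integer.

Answer: 1

Derivation:
Step 0: ref 1 -> FAULT, frames=[1,-]
Step 1: ref 1 -> HIT, frames=[1,-]
Step 2: ref 4 -> FAULT, frames=[1,4]
Step 3: ref 3 -> FAULT, evict 1, frames=[3,4]
At step 3: evicted page 1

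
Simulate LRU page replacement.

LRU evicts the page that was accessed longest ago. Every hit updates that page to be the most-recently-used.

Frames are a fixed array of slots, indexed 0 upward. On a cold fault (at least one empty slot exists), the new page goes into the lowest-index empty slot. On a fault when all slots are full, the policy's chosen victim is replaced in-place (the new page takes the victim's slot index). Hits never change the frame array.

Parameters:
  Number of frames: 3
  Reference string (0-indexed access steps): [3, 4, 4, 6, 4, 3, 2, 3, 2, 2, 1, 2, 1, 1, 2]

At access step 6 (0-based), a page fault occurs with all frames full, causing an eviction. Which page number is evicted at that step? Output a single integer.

Answer: 6

Derivation:
Step 0: ref 3 -> FAULT, frames=[3,-,-]
Step 1: ref 4 -> FAULT, frames=[3,4,-]
Step 2: ref 4 -> HIT, frames=[3,4,-]
Step 3: ref 6 -> FAULT, frames=[3,4,6]
Step 4: ref 4 -> HIT, frames=[3,4,6]
Step 5: ref 3 -> HIT, frames=[3,4,6]
Step 6: ref 2 -> FAULT, evict 6, frames=[3,4,2]
At step 6: evicted page 6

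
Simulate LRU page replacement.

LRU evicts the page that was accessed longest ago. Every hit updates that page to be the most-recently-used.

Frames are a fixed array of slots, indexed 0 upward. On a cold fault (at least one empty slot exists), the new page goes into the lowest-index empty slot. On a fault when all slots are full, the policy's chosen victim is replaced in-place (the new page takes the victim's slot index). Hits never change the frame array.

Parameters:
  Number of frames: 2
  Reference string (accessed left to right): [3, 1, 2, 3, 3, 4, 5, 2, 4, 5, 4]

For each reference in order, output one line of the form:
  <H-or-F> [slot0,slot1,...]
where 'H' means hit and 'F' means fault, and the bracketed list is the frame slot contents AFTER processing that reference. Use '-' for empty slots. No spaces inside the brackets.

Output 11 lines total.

F [3,-]
F [3,1]
F [2,1]
F [2,3]
H [2,3]
F [4,3]
F [4,5]
F [2,5]
F [2,4]
F [5,4]
H [5,4]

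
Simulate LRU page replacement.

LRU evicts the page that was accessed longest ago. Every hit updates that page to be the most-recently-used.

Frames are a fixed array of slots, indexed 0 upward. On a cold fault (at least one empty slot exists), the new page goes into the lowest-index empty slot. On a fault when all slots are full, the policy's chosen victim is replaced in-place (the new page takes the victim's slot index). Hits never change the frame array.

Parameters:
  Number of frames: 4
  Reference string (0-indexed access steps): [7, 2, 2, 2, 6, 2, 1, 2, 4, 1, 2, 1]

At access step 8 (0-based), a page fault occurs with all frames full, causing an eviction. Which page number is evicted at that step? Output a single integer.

Step 0: ref 7 -> FAULT, frames=[7,-,-,-]
Step 1: ref 2 -> FAULT, frames=[7,2,-,-]
Step 2: ref 2 -> HIT, frames=[7,2,-,-]
Step 3: ref 2 -> HIT, frames=[7,2,-,-]
Step 4: ref 6 -> FAULT, frames=[7,2,6,-]
Step 5: ref 2 -> HIT, frames=[7,2,6,-]
Step 6: ref 1 -> FAULT, frames=[7,2,6,1]
Step 7: ref 2 -> HIT, frames=[7,2,6,1]
Step 8: ref 4 -> FAULT, evict 7, frames=[4,2,6,1]
At step 8: evicted page 7

Answer: 7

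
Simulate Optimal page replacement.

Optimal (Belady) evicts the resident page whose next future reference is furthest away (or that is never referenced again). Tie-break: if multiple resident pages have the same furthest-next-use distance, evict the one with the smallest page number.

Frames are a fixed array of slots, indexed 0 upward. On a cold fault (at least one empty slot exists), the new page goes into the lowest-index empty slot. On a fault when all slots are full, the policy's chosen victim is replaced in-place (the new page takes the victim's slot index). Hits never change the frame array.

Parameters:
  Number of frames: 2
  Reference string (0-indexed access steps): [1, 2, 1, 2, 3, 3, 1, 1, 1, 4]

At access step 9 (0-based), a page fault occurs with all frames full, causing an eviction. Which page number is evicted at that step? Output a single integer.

Step 0: ref 1 -> FAULT, frames=[1,-]
Step 1: ref 2 -> FAULT, frames=[1,2]
Step 2: ref 1 -> HIT, frames=[1,2]
Step 3: ref 2 -> HIT, frames=[1,2]
Step 4: ref 3 -> FAULT, evict 2, frames=[1,3]
Step 5: ref 3 -> HIT, frames=[1,3]
Step 6: ref 1 -> HIT, frames=[1,3]
Step 7: ref 1 -> HIT, frames=[1,3]
Step 8: ref 1 -> HIT, frames=[1,3]
Step 9: ref 4 -> FAULT, evict 1, frames=[4,3]
At step 9: evicted page 1

Answer: 1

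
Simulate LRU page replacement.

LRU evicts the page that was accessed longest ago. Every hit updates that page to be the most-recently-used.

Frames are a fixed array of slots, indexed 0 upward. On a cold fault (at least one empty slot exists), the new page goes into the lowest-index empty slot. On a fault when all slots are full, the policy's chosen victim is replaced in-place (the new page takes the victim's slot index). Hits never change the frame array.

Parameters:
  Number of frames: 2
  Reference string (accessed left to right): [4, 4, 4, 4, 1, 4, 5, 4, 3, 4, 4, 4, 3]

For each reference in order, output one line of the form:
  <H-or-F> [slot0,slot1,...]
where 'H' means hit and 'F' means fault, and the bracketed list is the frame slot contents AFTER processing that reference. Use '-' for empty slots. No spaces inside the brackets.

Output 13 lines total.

F [4,-]
H [4,-]
H [4,-]
H [4,-]
F [4,1]
H [4,1]
F [4,5]
H [4,5]
F [4,3]
H [4,3]
H [4,3]
H [4,3]
H [4,3]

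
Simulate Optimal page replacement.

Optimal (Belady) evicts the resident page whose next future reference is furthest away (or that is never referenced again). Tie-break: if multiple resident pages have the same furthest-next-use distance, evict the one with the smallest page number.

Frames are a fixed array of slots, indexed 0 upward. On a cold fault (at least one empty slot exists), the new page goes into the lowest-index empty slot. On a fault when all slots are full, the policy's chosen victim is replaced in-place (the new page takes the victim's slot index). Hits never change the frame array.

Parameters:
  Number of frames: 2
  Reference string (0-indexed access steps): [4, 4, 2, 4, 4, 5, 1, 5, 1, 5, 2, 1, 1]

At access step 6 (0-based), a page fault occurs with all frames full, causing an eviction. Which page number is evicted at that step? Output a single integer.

Step 0: ref 4 -> FAULT, frames=[4,-]
Step 1: ref 4 -> HIT, frames=[4,-]
Step 2: ref 2 -> FAULT, frames=[4,2]
Step 3: ref 4 -> HIT, frames=[4,2]
Step 4: ref 4 -> HIT, frames=[4,2]
Step 5: ref 5 -> FAULT, evict 4, frames=[5,2]
Step 6: ref 1 -> FAULT, evict 2, frames=[5,1]
At step 6: evicted page 2

Answer: 2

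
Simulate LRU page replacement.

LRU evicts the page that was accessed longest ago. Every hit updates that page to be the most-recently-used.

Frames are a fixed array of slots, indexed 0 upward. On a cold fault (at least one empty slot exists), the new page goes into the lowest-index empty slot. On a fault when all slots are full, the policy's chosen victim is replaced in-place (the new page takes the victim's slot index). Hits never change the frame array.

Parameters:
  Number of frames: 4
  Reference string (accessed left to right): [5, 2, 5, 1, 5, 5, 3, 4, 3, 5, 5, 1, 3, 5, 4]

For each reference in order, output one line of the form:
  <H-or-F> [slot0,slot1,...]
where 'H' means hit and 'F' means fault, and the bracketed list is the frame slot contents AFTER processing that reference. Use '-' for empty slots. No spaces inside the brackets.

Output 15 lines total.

F [5,-,-,-]
F [5,2,-,-]
H [5,2,-,-]
F [5,2,1,-]
H [5,2,1,-]
H [5,2,1,-]
F [5,2,1,3]
F [5,4,1,3]
H [5,4,1,3]
H [5,4,1,3]
H [5,4,1,3]
H [5,4,1,3]
H [5,4,1,3]
H [5,4,1,3]
H [5,4,1,3]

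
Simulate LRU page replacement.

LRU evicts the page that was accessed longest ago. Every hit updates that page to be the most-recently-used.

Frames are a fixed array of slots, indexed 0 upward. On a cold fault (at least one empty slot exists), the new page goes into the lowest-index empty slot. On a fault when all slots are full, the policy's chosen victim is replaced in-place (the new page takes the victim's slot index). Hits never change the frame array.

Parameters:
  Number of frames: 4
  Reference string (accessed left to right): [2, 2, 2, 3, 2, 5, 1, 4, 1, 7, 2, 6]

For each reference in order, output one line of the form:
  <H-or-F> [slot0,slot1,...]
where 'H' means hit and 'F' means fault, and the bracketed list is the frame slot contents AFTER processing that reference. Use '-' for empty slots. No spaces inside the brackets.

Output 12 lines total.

F [2,-,-,-]
H [2,-,-,-]
H [2,-,-,-]
F [2,3,-,-]
H [2,3,-,-]
F [2,3,5,-]
F [2,3,5,1]
F [2,4,5,1]
H [2,4,5,1]
F [7,4,5,1]
F [7,4,2,1]
F [7,6,2,1]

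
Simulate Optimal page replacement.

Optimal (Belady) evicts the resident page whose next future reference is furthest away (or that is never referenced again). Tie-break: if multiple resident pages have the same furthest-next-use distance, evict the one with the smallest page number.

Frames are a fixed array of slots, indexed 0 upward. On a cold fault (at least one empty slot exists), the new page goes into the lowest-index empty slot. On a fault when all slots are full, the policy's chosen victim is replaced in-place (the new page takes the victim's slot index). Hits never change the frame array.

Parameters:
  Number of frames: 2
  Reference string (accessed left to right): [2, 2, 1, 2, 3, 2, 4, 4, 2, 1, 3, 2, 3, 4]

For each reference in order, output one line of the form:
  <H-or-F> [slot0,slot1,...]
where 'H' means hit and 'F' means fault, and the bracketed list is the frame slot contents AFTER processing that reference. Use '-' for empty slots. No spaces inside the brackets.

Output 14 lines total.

F [2,-]
H [2,-]
F [2,1]
H [2,1]
F [2,3]
H [2,3]
F [2,4]
H [2,4]
H [2,4]
F [2,1]
F [2,3]
H [2,3]
H [2,3]
F [4,3]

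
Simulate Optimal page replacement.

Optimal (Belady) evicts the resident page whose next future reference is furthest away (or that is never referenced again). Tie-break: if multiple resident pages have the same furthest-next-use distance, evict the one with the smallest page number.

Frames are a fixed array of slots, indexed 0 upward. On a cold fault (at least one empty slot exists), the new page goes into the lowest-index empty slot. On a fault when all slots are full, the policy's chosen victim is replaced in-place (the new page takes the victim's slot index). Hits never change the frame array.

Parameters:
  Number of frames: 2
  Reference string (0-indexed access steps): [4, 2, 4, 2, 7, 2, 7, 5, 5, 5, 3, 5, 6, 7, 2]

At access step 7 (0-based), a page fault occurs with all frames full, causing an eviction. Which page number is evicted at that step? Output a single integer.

Answer: 2

Derivation:
Step 0: ref 4 -> FAULT, frames=[4,-]
Step 1: ref 2 -> FAULT, frames=[4,2]
Step 2: ref 4 -> HIT, frames=[4,2]
Step 3: ref 2 -> HIT, frames=[4,2]
Step 4: ref 7 -> FAULT, evict 4, frames=[7,2]
Step 5: ref 2 -> HIT, frames=[7,2]
Step 6: ref 7 -> HIT, frames=[7,2]
Step 7: ref 5 -> FAULT, evict 2, frames=[7,5]
At step 7: evicted page 2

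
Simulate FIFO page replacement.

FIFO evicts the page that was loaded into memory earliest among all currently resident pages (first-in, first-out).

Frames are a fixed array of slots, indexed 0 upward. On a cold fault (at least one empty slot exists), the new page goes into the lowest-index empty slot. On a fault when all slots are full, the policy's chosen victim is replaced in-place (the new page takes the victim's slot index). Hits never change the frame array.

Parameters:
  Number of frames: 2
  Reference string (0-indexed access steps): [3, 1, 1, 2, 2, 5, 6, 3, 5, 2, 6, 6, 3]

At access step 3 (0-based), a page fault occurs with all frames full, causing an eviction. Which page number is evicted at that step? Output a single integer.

Answer: 3

Derivation:
Step 0: ref 3 -> FAULT, frames=[3,-]
Step 1: ref 1 -> FAULT, frames=[3,1]
Step 2: ref 1 -> HIT, frames=[3,1]
Step 3: ref 2 -> FAULT, evict 3, frames=[2,1]
At step 3: evicted page 3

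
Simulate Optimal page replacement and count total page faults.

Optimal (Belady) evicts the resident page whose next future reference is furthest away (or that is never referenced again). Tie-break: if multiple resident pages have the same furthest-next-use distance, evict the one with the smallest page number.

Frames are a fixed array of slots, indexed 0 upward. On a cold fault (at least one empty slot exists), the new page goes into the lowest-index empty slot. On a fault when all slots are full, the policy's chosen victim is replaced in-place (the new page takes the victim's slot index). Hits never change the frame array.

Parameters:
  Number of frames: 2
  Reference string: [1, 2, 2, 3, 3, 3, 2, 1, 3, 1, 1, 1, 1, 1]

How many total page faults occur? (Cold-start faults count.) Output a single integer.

Answer: 4

Derivation:
Step 0: ref 1 → FAULT, frames=[1,-]
Step 1: ref 2 → FAULT, frames=[1,2]
Step 2: ref 2 → HIT, frames=[1,2]
Step 3: ref 3 → FAULT (evict 1), frames=[3,2]
Step 4: ref 3 → HIT, frames=[3,2]
Step 5: ref 3 → HIT, frames=[3,2]
Step 6: ref 2 → HIT, frames=[3,2]
Step 7: ref 1 → FAULT (evict 2), frames=[3,1]
Step 8: ref 3 → HIT, frames=[3,1]
Step 9: ref 1 → HIT, frames=[3,1]
Step 10: ref 1 → HIT, frames=[3,1]
Step 11: ref 1 → HIT, frames=[3,1]
Step 12: ref 1 → HIT, frames=[3,1]
Step 13: ref 1 → HIT, frames=[3,1]
Total faults: 4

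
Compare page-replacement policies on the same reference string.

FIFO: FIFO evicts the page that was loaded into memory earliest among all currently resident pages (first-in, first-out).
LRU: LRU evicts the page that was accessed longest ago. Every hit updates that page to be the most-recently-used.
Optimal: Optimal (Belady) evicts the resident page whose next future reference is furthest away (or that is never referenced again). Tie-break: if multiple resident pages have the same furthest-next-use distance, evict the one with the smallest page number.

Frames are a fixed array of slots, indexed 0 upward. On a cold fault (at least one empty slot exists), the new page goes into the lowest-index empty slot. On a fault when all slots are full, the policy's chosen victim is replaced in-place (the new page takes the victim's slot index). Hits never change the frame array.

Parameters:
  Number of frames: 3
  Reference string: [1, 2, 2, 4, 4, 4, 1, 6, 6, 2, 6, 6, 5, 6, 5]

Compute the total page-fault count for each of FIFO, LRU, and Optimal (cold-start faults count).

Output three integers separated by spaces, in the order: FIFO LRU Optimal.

--- FIFO ---
  step 0: ref 1 -> FAULT, frames=[1,-,-] (faults so far: 1)
  step 1: ref 2 -> FAULT, frames=[1,2,-] (faults so far: 2)
  step 2: ref 2 -> HIT, frames=[1,2,-] (faults so far: 2)
  step 3: ref 4 -> FAULT, frames=[1,2,4] (faults so far: 3)
  step 4: ref 4 -> HIT, frames=[1,2,4] (faults so far: 3)
  step 5: ref 4 -> HIT, frames=[1,2,4] (faults so far: 3)
  step 6: ref 1 -> HIT, frames=[1,2,4] (faults so far: 3)
  step 7: ref 6 -> FAULT, evict 1, frames=[6,2,4] (faults so far: 4)
  step 8: ref 6 -> HIT, frames=[6,2,4] (faults so far: 4)
  step 9: ref 2 -> HIT, frames=[6,2,4] (faults so far: 4)
  step 10: ref 6 -> HIT, frames=[6,2,4] (faults so far: 4)
  step 11: ref 6 -> HIT, frames=[6,2,4] (faults so far: 4)
  step 12: ref 5 -> FAULT, evict 2, frames=[6,5,4] (faults so far: 5)
  step 13: ref 6 -> HIT, frames=[6,5,4] (faults so far: 5)
  step 14: ref 5 -> HIT, frames=[6,5,4] (faults so far: 5)
  FIFO total faults: 5
--- LRU ---
  step 0: ref 1 -> FAULT, frames=[1,-,-] (faults so far: 1)
  step 1: ref 2 -> FAULT, frames=[1,2,-] (faults so far: 2)
  step 2: ref 2 -> HIT, frames=[1,2,-] (faults so far: 2)
  step 3: ref 4 -> FAULT, frames=[1,2,4] (faults so far: 3)
  step 4: ref 4 -> HIT, frames=[1,2,4] (faults so far: 3)
  step 5: ref 4 -> HIT, frames=[1,2,4] (faults so far: 3)
  step 6: ref 1 -> HIT, frames=[1,2,4] (faults so far: 3)
  step 7: ref 6 -> FAULT, evict 2, frames=[1,6,4] (faults so far: 4)
  step 8: ref 6 -> HIT, frames=[1,6,4] (faults so far: 4)
  step 9: ref 2 -> FAULT, evict 4, frames=[1,6,2] (faults so far: 5)
  step 10: ref 6 -> HIT, frames=[1,6,2] (faults so far: 5)
  step 11: ref 6 -> HIT, frames=[1,6,2] (faults so far: 5)
  step 12: ref 5 -> FAULT, evict 1, frames=[5,6,2] (faults so far: 6)
  step 13: ref 6 -> HIT, frames=[5,6,2] (faults so far: 6)
  step 14: ref 5 -> HIT, frames=[5,6,2] (faults so far: 6)
  LRU total faults: 6
--- Optimal ---
  step 0: ref 1 -> FAULT, frames=[1,-,-] (faults so far: 1)
  step 1: ref 2 -> FAULT, frames=[1,2,-] (faults so far: 2)
  step 2: ref 2 -> HIT, frames=[1,2,-] (faults so far: 2)
  step 3: ref 4 -> FAULT, frames=[1,2,4] (faults so far: 3)
  step 4: ref 4 -> HIT, frames=[1,2,4] (faults so far: 3)
  step 5: ref 4 -> HIT, frames=[1,2,4] (faults so far: 3)
  step 6: ref 1 -> HIT, frames=[1,2,4] (faults so far: 3)
  step 7: ref 6 -> FAULT, evict 1, frames=[6,2,4] (faults so far: 4)
  step 8: ref 6 -> HIT, frames=[6,2,4] (faults so far: 4)
  step 9: ref 2 -> HIT, frames=[6,2,4] (faults so far: 4)
  step 10: ref 6 -> HIT, frames=[6,2,4] (faults so far: 4)
  step 11: ref 6 -> HIT, frames=[6,2,4] (faults so far: 4)
  step 12: ref 5 -> FAULT, evict 2, frames=[6,5,4] (faults so far: 5)
  step 13: ref 6 -> HIT, frames=[6,5,4] (faults so far: 5)
  step 14: ref 5 -> HIT, frames=[6,5,4] (faults so far: 5)
  Optimal total faults: 5

Answer: 5 6 5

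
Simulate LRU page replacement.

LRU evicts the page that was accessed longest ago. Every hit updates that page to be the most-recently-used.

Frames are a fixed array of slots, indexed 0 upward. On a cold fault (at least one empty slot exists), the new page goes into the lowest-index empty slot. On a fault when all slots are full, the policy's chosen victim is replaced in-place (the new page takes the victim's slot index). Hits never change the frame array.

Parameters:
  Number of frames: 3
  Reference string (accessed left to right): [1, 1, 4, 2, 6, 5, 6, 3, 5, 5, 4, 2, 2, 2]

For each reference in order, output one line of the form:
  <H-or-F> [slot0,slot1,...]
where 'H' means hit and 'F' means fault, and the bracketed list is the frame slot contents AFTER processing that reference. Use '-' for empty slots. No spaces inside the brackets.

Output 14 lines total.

F [1,-,-]
H [1,-,-]
F [1,4,-]
F [1,4,2]
F [6,4,2]
F [6,5,2]
H [6,5,2]
F [6,5,3]
H [6,5,3]
H [6,5,3]
F [4,5,3]
F [4,5,2]
H [4,5,2]
H [4,5,2]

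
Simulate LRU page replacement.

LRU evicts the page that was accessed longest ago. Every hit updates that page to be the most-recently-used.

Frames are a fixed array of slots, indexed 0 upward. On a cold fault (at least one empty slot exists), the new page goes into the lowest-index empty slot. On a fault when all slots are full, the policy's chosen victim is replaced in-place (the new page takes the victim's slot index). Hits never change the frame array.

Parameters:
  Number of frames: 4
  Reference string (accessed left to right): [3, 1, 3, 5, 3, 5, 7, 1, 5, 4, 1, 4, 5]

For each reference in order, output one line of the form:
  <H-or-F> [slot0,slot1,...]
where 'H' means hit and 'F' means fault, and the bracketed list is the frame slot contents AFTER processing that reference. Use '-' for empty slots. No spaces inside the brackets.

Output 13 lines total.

F [3,-,-,-]
F [3,1,-,-]
H [3,1,-,-]
F [3,1,5,-]
H [3,1,5,-]
H [3,1,5,-]
F [3,1,5,7]
H [3,1,5,7]
H [3,1,5,7]
F [4,1,5,7]
H [4,1,5,7]
H [4,1,5,7]
H [4,1,5,7]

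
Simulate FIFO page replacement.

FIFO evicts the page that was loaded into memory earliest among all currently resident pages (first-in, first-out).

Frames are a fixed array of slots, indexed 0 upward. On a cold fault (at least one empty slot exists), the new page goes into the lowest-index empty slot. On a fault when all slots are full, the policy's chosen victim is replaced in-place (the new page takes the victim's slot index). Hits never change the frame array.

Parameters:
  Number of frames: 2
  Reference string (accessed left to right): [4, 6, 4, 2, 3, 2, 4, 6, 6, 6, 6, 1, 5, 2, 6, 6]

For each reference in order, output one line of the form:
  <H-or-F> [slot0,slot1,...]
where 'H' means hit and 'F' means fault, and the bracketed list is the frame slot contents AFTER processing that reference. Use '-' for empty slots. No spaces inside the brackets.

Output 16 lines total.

F [4,-]
F [4,6]
H [4,6]
F [2,6]
F [2,3]
H [2,3]
F [4,3]
F [4,6]
H [4,6]
H [4,6]
H [4,6]
F [1,6]
F [1,5]
F [2,5]
F [2,6]
H [2,6]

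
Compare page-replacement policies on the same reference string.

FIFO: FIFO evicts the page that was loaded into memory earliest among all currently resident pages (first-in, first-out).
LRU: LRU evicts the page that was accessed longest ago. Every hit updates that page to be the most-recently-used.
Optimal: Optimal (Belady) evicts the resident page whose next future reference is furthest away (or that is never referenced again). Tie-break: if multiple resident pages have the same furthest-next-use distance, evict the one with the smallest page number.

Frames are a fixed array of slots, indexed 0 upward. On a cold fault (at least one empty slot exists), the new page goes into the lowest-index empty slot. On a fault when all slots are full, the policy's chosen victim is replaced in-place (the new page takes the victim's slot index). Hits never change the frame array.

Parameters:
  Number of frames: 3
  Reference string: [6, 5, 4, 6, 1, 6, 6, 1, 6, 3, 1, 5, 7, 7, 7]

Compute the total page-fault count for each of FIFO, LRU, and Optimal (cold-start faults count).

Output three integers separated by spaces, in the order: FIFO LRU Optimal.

Answer: 8 7 6

Derivation:
--- FIFO ---
  step 0: ref 6 -> FAULT, frames=[6,-,-] (faults so far: 1)
  step 1: ref 5 -> FAULT, frames=[6,5,-] (faults so far: 2)
  step 2: ref 4 -> FAULT, frames=[6,5,4] (faults so far: 3)
  step 3: ref 6 -> HIT, frames=[6,5,4] (faults so far: 3)
  step 4: ref 1 -> FAULT, evict 6, frames=[1,5,4] (faults so far: 4)
  step 5: ref 6 -> FAULT, evict 5, frames=[1,6,4] (faults so far: 5)
  step 6: ref 6 -> HIT, frames=[1,6,4] (faults so far: 5)
  step 7: ref 1 -> HIT, frames=[1,6,4] (faults so far: 5)
  step 8: ref 6 -> HIT, frames=[1,6,4] (faults so far: 5)
  step 9: ref 3 -> FAULT, evict 4, frames=[1,6,3] (faults so far: 6)
  step 10: ref 1 -> HIT, frames=[1,6,3] (faults so far: 6)
  step 11: ref 5 -> FAULT, evict 1, frames=[5,6,3] (faults so far: 7)
  step 12: ref 7 -> FAULT, evict 6, frames=[5,7,3] (faults so far: 8)
  step 13: ref 7 -> HIT, frames=[5,7,3] (faults so far: 8)
  step 14: ref 7 -> HIT, frames=[5,7,3] (faults so far: 8)
  FIFO total faults: 8
--- LRU ---
  step 0: ref 6 -> FAULT, frames=[6,-,-] (faults so far: 1)
  step 1: ref 5 -> FAULT, frames=[6,5,-] (faults so far: 2)
  step 2: ref 4 -> FAULT, frames=[6,5,4] (faults so far: 3)
  step 3: ref 6 -> HIT, frames=[6,5,4] (faults so far: 3)
  step 4: ref 1 -> FAULT, evict 5, frames=[6,1,4] (faults so far: 4)
  step 5: ref 6 -> HIT, frames=[6,1,4] (faults so far: 4)
  step 6: ref 6 -> HIT, frames=[6,1,4] (faults so far: 4)
  step 7: ref 1 -> HIT, frames=[6,1,4] (faults so far: 4)
  step 8: ref 6 -> HIT, frames=[6,1,4] (faults so far: 4)
  step 9: ref 3 -> FAULT, evict 4, frames=[6,1,3] (faults so far: 5)
  step 10: ref 1 -> HIT, frames=[6,1,3] (faults so far: 5)
  step 11: ref 5 -> FAULT, evict 6, frames=[5,1,3] (faults so far: 6)
  step 12: ref 7 -> FAULT, evict 3, frames=[5,1,7] (faults so far: 7)
  step 13: ref 7 -> HIT, frames=[5,1,7] (faults so far: 7)
  step 14: ref 7 -> HIT, frames=[5,1,7] (faults so far: 7)
  LRU total faults: 7
--- Optimal ---
  step 0: ref 6 -> FAULT, frames=[6,-,-] (faults so far: 1)
  step 1: ref 5 -> FAULT, frames=[6,5,-] (faults so far: 2)
  step 2: ref 4 -> FAULT, frames=[6,5,4] (faults so far: 3)
  step 3: ref 6 -> HIT, frames=[6,5,4] (faults so far: 3)
  step 4: ref 1 -> FAULT, evict 4, frames=[6,5,1] (faults so far: 4)
  step 5: ref 6 -> HIT, frames=[6,5,1] (faults so far: 4)
  step 6: ref 6 -> HIT, frames=[6,5,1] (faults so far: 4)
  step 7: ref 1 -> HIT, frames=[6,5,1] (faults so far: 4)
  step 8: ref 6 -> HIT, frames=[6,5,1] (faults so far: 4)
  step 9: ref 3 -> FAULT, evict 6, frames=[3,5,1] (faults so far: 5)
  step 10: ref 1 -> HIT, frames=[3,5,1] (faults so far: 5)
  step 11: ref 5 -> HIT, frames=[3,5,1] (faults so far: 5)
  step 12: ref 7 -> FAULT, evict 1, frames=[3,5,7] (faults so far: 6)
  step 13: ref 7 -> HIT, frames=[3,5,7] (faults so far: 6)
  step 14: ref 7 -> HIT, frames=[3,5,7] (faults so far: 6)
  Optimal total faults: 6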